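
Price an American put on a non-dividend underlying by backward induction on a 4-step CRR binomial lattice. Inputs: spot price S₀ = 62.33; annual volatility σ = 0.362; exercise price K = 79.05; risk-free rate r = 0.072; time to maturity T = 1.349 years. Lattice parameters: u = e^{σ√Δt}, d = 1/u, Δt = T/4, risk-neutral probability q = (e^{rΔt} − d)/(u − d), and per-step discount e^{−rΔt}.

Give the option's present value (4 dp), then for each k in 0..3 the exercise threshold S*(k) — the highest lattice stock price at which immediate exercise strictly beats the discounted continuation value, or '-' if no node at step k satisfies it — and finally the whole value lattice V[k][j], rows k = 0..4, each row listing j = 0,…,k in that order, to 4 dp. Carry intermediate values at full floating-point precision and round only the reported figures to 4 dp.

Δt=0.33725  u=1.23396  d=0.81040  q=0.50567  discount=0.97601
step 4 (expiry): payoffs max(K−S,0) = 52.1657 38.1147 16.7200 0.0000 0.0000
step 3: (k=3,j=0): S=33.1740, (K−S)⁺=45.8760, hold=43.9796 ⇒ V=45.8760 exercise | (k=3,j=1): S=50.5123, (K−S)⁺=28.5377, hold=26.6413 ⇒ V=28.5377 exercise | (k=3,j=2): S=76.9125, (K−S)⁺=2.1375, hold=8.0670 ⇒ V=8.0670 continue | (k=3,j=3): S=117.1105, (K−S)⁺=0.0000, hold=0.0000 ⇒ V=0.0000 continue  boundary S*=50.5123
step 2: (k=2,j=0): S=40.9353, (K−S)⁺=38.1147, hold=36.2183 ⇒ V=38.1147 exercise | (k=2,j=1): S=62.3300, (K−S)⁺=16.7200, hold=17.7500 ⇒ V=17.7500 continue | (k=2,j=2): S=94.9066, (K−S)⁺=0.0000, hold=3.8921 ⇒ V=3.8921 continue  boundary S*=40.9353
step 1: (k=1,j=0): S=50.5123, (K−S)⁺=28.5377, hold=27.1496 ⇒ V=28.5377 exercise | (k=1,j=1): S=76.9125, (K−S)⁺=2.1375, hold=10.4848 ⇒ V=10.4848 continue  boundary S*=50.5123
step 0: (k=0,j=0): S=62.3300, (K−S)⁺=16.7200, hold=18.9433 ⇒ V=18.9433 continue  boundary S*=-

price = 18.9433
boundary = - 50.5123 40.9353 50.5123
tree:
18.9433
28.5377 10.4848
38.1147 17.7500 3.8921
45.8760 28.5377 8.0670 0.0000
52.1657 38.1147 16.7200 0.0000 0.0000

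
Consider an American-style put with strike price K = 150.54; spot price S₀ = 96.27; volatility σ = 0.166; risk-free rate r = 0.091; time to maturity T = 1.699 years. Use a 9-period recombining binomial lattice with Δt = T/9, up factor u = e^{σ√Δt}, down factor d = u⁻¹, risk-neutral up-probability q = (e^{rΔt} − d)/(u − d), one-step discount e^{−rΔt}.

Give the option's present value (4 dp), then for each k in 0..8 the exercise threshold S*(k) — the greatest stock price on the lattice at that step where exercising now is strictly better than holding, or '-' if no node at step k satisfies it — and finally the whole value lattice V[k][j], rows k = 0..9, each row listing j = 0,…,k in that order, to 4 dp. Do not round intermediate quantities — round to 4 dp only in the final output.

Δt=0.18878  u=1.07479  d=0.93041  q=0.60199  discount=0.98297
step 9 (expiry): payoffs max(K−S,0) = 100.2385 92.4331 83.4165 73.0009 60.9690 47.0700 31.0144 12.4674 0.0000 0.0000
step 8: (k=8,j=0): S=54.0635, (K−S)⁺=96.4765, hold=93.9125 ⇒ V=96.4765 exercise | (k=8,j=1): S=62.4527, (K−S)⁺=88.0873, hold=85.5233 ⇒ V=88.0873 exercise | (k=8,j=2): S=72.1436, (K−S)⁺=78.3964, hold=75.8324 ⇒ V=78.3964 exercise | (k=8,j=3): S=83.3382, (K−S)⁺=67.2018, hold=64.6378 ⇒ V=67.2018 exercise | (k=8,j=4): S=96.2700, (K−S)⁺=54.2700, hold=51.7060 ⇒ V=54.2700 exercise | (k=8,j=5): S=111.2084, (K−S)⁺=39.3316, hold=36.7676 ⇒ V=39.3316 exercise | (k=8,j=6): S=128.4648, (K−S)⁺=22.0752, hold=19.5112 ⇒ V=22.0752 exercise | (k=8,j=7): S=148.3990, (K−S)⁺=2.1410, hold=4.8776 ⇒ V=4.8776 continue | (k=8,j=8): S=171.4263, (K−S)⁺=0.0000, hold=0.0000 ⇒ V=0.0000 continue  boundary S*=128.4648
step 7: (k=7,j=0): S=58.1069, (K−S)⁺=92.4331, hold=89.8691 ⇒ V=92.4331 exercise | (k=7,j=1): S=67.1235, (K−S)⁺=83.4165, hold=80.8525 ⇒ V=83.4165 exercise | (k=7,j=2): S=77.5391, (K−S)⁺=73.0009, hold=70.4368 ⇒ V=73.0009 exercise | (k=7,j=3): S=89.5710, (K−S)⁺=60.9690, hold=58.4049 ⇒ V=60.9690 exercise | (k=7,j=4): S=103.4700, (K−S)⁺=47.0700, hold=44.5060 ⇒ V=47.0700 exercise | (k=7,j=5): S=119.5256, (K−S)⁺=31.0144, hold=28.4504 ⇒ V=31.0144 exercise | (k=7,j=6): S=138.0726, (K−S)⁺=12.4674, hold=11.5227 ⇒ V=12.4674 exercise | (k=7,j=7): S=159.4976, (K−S)⁺=0.0000, hold=1.9083 ⇒ V=1.9083 continue  boundary S*=138.0726
step 6: (k=6,j=0): S=62.4527, (K−S)⁺=88.0873, hold=85.5233 ⇒ V=88.0873 exercise | (k=6,j=1): S=72.1436, (K−S)⁺=78.3964, hold=75.8324 ⇒ V=78.3964 exercise | (k=6,j=2): S=83.3382, (K−S)⁺=67.2018, hold=64.6378 ⇒ V=67.2018 exercise | (k=6,j=3): S=96.2700, (K−S)⁺=54.2700, hold=51.7060 ⇒ V=54.2700 exercise | (k=6,j=4): S=111.2084, (K−S)⁺=39.3316, hold=36.7676 ⇒ V=39.3316 exercise | (k=6,j=5): S=128.4648, (K−S)⁺=22.0752, hold=19.5112 ⇒ V=22.0752 exercise | (k=6,j=6): S=148.3990, (K−S)⁺=2.1410, hold=6.0068 ⇒ V=6.0068 continue  boundary S*=128.4648
step 5: (k=5,j=0): S=67.1235, (K−S)⁺=83.4165, hold=80.8525 ⇒ V=83.4165 exercise | (k=5,j=1): S=77.5391, (K−S)⁺=73.0009, hold=70.4368 ⇒ V=73.0009 exercise | (k=5,j=2): S=89.5710, (K−S)⁺=60.9690, hold=58.4049 ⇒ V=60.9690 exercise | (k=5,j=3): S=103.4700, (K−S)⁺=47.0700, hold=44.5060 ⇒ V=47.0700 exercise | (k=5,j=4): S=119.5256, (K−S)⁺=31.0144, hold=28.4504 ⇒ V=31.0144 exercise | (k=5,j=5): S=138.0726, (K−S)⁺=12.4674, hold=12.1909 ⇒ V=12.4674 exercise  boundary S*=138.0726
step 4: (k=4,j=0): S=72.1436, (K−S)⁺=78.3964, hold=75.8324 ⇒ V=78.3964 exercise | (k=4,j=1): S=83.3382, (K−S)⁺=67.2018, hold=64.6378 ⇒ V=67.2018 exercise | (k=4,j=2): S=96.2700, (K−S)⁺=54.2700, hold=51.7060 ⇒ V=54.2700 exercise | (k=4,j=3): S=111.2084, (K−S)⁺=39.3316, hold=36.7676 ⇒ V=39.3316 exercise | (k=4,j=4): S=128.4648, (K−S)⁺=22.0752, hold=19.5112 ⇒ V=22.0752 exercise  boundary S*=128.4648
step 3: (k=3,j=0): S=77.5391, (K−S)⁺=73.0009, hold=70.4368 ⇒ V=73.0009 exercise | (k=3,j=1): S=89.5710, (K−S)⁺=60.9690, hold=58.4049 ⇒ V=60.9690 exercise | (k=3,j=2): S=103.4700, (K−S)⁺=47.0700, hold=44.5060 ⇒ V=47.0700 exercise | (k=3,j=3): S=119.5256, (K−S)⁺=31.0144, hold=28.4504 ⇒ V=31.0144 exercise  boundary S*=119.5256
step 2: (k=2,j=0): S=83.3382, (K−S)⁺=67.2018, hold=64.6378 ⇒ V=67.2018 exercise | (k=2,j=1): S=96.2700, (K−S)⁺=54.2700, hold=51.7060 ⇒ V=54.2700 exercise | (k=2,j=2): S=111.2084, (K−S)⁺=39.3316, hold=36.7676 ⇒ V=39.3316 exercise  boundary S*=111.2084
step 1: (k=1,j=0): S=89.5710, (K−S)⁺=60.9690, hold=58.4049 ⇒ V=60.9690 exercise | (k=1,j=1): S=103.4700, (K−S)⁺=47.0700, hold=44.5060 ⇒ V=47.0700 exercise  boundary S*=103.4700
step 0: (k=0,j=0): S=96.2700, (K−S)⁺=54.2700, hold=51.7060 ⇒ V=54.2700 exercise  boundary S*=96.2700

price = 54.2700
boundary = 96.2700 103.4700 111.2084 119.5256 128.4648 138.0726 128.4648 138.0726 128.4648
tree:
54.2700
60.9690 47.0700
67.2018 54.2700 39.3316
73.0009 60.9690 47.0700 31.0144
78.3964 67.2018 54.2700 39.3316 22.0752
83.4165 73.0009 60.9690 47.0700 31.0144 12.4674
88.0873 78.3964 67.2018 54.2700 39.3316 22.0752 6.0068
92.4331 83.4165 73.0009 60.9690 47.0700 31.0144 12.4674 1.9083
96.4765 88.0873 78.3964 67.2018 54.2700 39.3316 22.0752 4.8776 0.0000
100.2385 92.4331 83.4165 73.0009 60.9690 47.0700 31.0144 12.4674 0.0000 0.0000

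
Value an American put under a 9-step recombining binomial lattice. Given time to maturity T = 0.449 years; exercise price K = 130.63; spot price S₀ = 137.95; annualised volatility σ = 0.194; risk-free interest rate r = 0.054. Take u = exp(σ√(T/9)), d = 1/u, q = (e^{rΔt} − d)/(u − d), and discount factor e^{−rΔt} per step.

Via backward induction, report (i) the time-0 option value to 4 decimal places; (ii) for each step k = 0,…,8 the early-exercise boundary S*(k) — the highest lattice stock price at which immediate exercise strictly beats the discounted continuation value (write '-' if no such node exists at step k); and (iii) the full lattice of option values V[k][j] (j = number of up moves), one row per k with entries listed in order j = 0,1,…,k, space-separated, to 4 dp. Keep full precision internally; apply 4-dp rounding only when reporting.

price = 2.9659
boundary = - - - - 115.9971 111.0781 115.9971 121.1339 115.9971
tree:
2.9659
4.6331 1.4442
7.0376 2.4400 0.5334
10.3449 4.0248 0.9915 0.1139
14.6329 6.4449 1.8143 0.2380 0.0000
19.5519 9.9433 3.2527 0.4975 0.0000 0.0000
24.2623 14.6329 5.6710 1.0399 0.0000 0.0000 0.0000
28.7729 19.5519 9.4961 2.1735 0.0000 0.0000 0.0000 0.0000
33.0923 24.2623 14.6329 4.5431 0.0000 0.0000 0.0000 0.0000 0.0000
37.2285 28.7729 19.5519 9.4961 0.0000 0.0000 0.0000 0.0000 0.0000 0.0000

Δt=0.04989, u=1.04428, d=0.95759, q=0.52029, disc=e^(-rΔt)=0.99731
k=9 terminal: V=max(K-S,0) → 37.2285 28.7729 19.5519 9.4961 0.0000 0.0000 0.0000 0.0000 0.0000 0.0000
k=8: j=0 S=97.5377 intr=33.0923 cont=32.7408 V=33.0923[EX]; j=1 S=106.3677 intr=24.2623 cont=23.9108 V=24.2623[EX]; j=2 S=115.9971 intr=14.6329 cont=14.2814 V=14.6329[EX]; j=3 S=126.4982 intr=4.1318 cont=4.5431 V=4.5431[hold]; j=4 S=137.9500 intr=0.0000 cont=0.0000 V=0.0000[hold]; j=5 S=150.4385 intr=0.0000 cont=0.0000 V=0.0000[hold]; j=6 S=164.0575 intr=0.0000 cont=0.0000 V=0.0000[hold]; j=7 S=178.9095 intr=0.0000 cont=0.0000 V=0.0000[hold]; j=8 S=195.1060 intr=0.0000 cont=0.0000 V=0.0000[hold]  S*(8)=115.9971
k=7: j=0 S=101.8571 intr=28.7729 cont=28.4215 V=28.7729[EX]; j=1 S=111.0781 intr=19.5519 cont=19.2004 V=19.5519[EX]; j=2 S=121.1339 intr=9.4961 cont=9.3581 V=9.4961[EX]; j=3 S=132.1001 intr=0.0000 cont=2.1735 V=2.1735[hold]; j=4 S=144.0590 intr=0.0000 cont=0.0000 V=0.0000[hold]; j=5 S=157.1005 intr=0.0000 cont=0.0000 V=0.0000[hold]; j=6 S=171.3227 intr=0.0000 cont=0.0000 V=0.0000[hold]; j=7 S=186.8324 intr=0.0000 cont=0.0000 V=0.0000[hold]  S*(7)=121.1339
k=6: j=0 S=106.3677 intr=24.2623 cont=23.9108 V=24.2623[EX]; j=1 S=115.9971 intr=14.6329 cont=14.2814 V=14.6329[EX]; j=2 S=126.4982 intr=4.1318 cont=5.6710 V=5.6710[hold]; j=3 S=137.9500 intr=0.0000 cont=1.0399 V=1.0399[hold]; j=4 S=150.4385 intr=0.0000 cont=0.0000 V=0.0000[hold]; j=5 S=164.0575 intr=0.0000 cont=0.0000 V=0.0000[hold]; j=6 S=178.9095 intr=0.0000 cont=0.0000 V=0.0000[hold]  S*(6)=115.9971
k=5: j=0 S=111.0781 intr=19.5519 cont=19.2004 V=19.5519[EX]; j=1 S=121.1339 intr=9.4961 cont=9.9433 V=9.9433[hold]; j=2 S=132.1001 intr=0.0000 cont=3.2527 V=3.2527[hold]; j=3 S=144.0590 intr=0.0000 cont=0.4975 V=0.4975[hold]; j=4 S=157.1005 intr=0.0000 cont=0.0000 V=0.0000[hold]; j=5 S=171.3227 intr=0.0000 cont=0.0000 V=0.0000[hold]  S*(5)=111.0781
k=4: j=0 S=115.9971 intr=14.6329 cont=14.5135 V=14.6329[EX]; j=1 S=126.4982 intr=4.1318 cont=6.4449 V=6.4449[hold]; j=2 S=137.9500 intr=0.0000 cont=1.8143 V=1.8143[hold]; j=3 S=150.4385 intr=0.0000 cont=0.2380 V=0.2380[hold]; j=4 S=164.0575 intr=0.0000 cont=0.0000 V=0.0000[hold]  S*(4)=115.9971
k=3: j=0 S=121.1339 intr=9.4961 cont=10.3449 V=10.3449[hold]; j=1 S=132.1001 intr=0.0000 cont=4.0248 V=4.0248[hold]; j=2 S=144.0590 intr=0.0000 cont=0.9915 V=0.9915[hold]; j=3 S=157.1005 intr=0.0000 cont=0.1139 V=0.1139[hold]  S*(3)=-
k=2: j=0 S=126.4982 intr=4.1318 cont=7.0376 V=7.0376[hold]; j=1 S=137.9500 intr=0.0000 cont=2.4400 V=2.4400[hold]; j=2 S=150.4385 intr=0.0000 cont=0.5334 V=0.5334[hold]  S*(2)=-
k=1: j=0 S=132.1001 intr=0.0000 cont=4.6331 V=4.6331[hold]; j=1 S=144.0590 intr=0.0000 cont=1.4442 V=1.4442[hold]  S*(1)=-
k=0: j=0 S=137.9500 intr=0.0000 cont=2.9659 V=2.9659[hold]  S*(0)=-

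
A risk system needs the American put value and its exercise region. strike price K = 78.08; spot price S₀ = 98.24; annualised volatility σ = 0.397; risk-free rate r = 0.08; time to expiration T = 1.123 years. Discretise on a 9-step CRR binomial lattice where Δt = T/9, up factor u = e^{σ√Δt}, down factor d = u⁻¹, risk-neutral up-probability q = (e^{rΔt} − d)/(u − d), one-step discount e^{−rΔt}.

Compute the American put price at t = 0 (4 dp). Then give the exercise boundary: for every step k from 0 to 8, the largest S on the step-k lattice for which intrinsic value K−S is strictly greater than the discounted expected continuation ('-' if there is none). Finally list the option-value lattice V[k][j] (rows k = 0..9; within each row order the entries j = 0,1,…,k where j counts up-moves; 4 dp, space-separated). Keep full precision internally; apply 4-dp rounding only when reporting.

params: Δt=0.12478 u=1.15055 d=0.86915 q=0.50065 e^(-rΔt)=0.99007
t_9 payoffs: 50.2729 41.2703 29.3530 13.5774 0.0000 0.0000 0.0000 0.0000 0.0000 0.0000
t_8: node(8,0) S=31.9933 payoff=46.0867 vs cont=45.3112 → 46.0867 [stop]  node(8,1) S=42.3513 payoff=35.7287 vs cont=34.9532 → 35.7287 [stop]  node(8,2) S=56.0627 payoff=22.0173 vs cont=21.2418 → 22.0173 [stop]  node(8,3) S=74.2132 payoff=3.8668 vs cont=6.7125 → 6.7125 [wait]  node(8,4) S=98.2400 payoff=0.0000 vs cont=0.0000 → 0.0000 [wait]  node(8,5) S=130.0456 payoff=0.0000 vs cont=0.0000 → 0.0000 [wait]  node(8,6) S=172.1484 payoff=0.0000 vs cont=0.0000 → 0.0000 [wait]  node(8,7) S=227.8822 payoff=0.0000 vs cont=0.0000 → 0.0000 [wait]  node(8,8) S=301.6600 payoff=0.0000 vs cont=0.0000 → 0.0000 [wait]  ⇒ S*(8)=56.0627
t_7: node(7,0) S=36.8097 payoff=41.2703 vs cont=40.4947 → 41.2703 [stop]  node(7,1) S=48.7270 payoff=29.3530 vs cont=28.5774 → 29.3530 [stop]  node(7,2) S=64.5026 payoff=13.5774 vs cont=14.2124 → 14.2124 [wait]  node(7,3) S=85.3856 payoff=0.0000 vs cont=3.3186 → 3.3186 [wait]  node(7,4) S=113.0296 payoff=0.0000 vs cont=0.0000 → 0.0000 [wait]  node(7,5) S=149.6233 payoff=0.0000 vs cont=0.0000 → 0.0000 [wait]  node(7,6) S=198.0645 payoff=0.0000 vs cont=0.0000 → 0.0000 [wait]  node(7,7) S=262.1887 payoff=0.0000 vs cont=0.0000 → 0.0000 [wait]  ⇒ S*(7)=48.7270
t_6: node(6,0) S=42.3513 payoff=35.7287 vs cont=34.9532 → 35.7287 [stop]  node(6,1) S=56.0627 payoff=22.0173 vs cont=21.5566 → 22.0173 [stop]  node(6,2) S=74.2132 payoff=3.8668 vs cont=8.6714 → 8.6714 [wait]  node(6,3) S=98.2400 payoff=0.0000 vs cont=1.6407 → 1.6407 [wait]  node(6,4) S=130.0456 payoff=0.0000 vs cont=0.0000 → 0.0000 [wait]  node(6,5) S=172.1484 payoff=0.0000 vs cont=0.0000 → 0.0000 [wait]  node(6,6) S=227.8822 payoff=0.0000 vs cont=0.0000 → 0.0000 [wait]  ⇒ S*(6)=56.0627
t_5: node(5,0) S=48.7270 payoff=29.3530 vs cont=28.5774 → 29.3530 [stop]  node(5,1) S=64.5026 payoff=13.5774 vs cont=15.1834 → 15.1834 [wait]  node(5,2) S=85.3856 payoff=0.0000 vs cont=5.1003 → 5.1003 [wait]  node(5,3) S=113.0296 payoff=0.0000 vs cont=0.8111 → 0.8111 [wait]  node(5,4) S=149.6233 payoff=0.0000 vs cont=0.0000 → 0.0000 [wait]  node(5,5) S=198.0645 payoff=0.0000 vs cont=0.0000 → 0.0000 [wait]  ⇒ S*(5)=48.7270
t_4: node(4,0) S=56.0627 payoff=22.0173 vs cont=22.0379 → 22.0379 [wait]  node(4,1) S=74.2132 payoff=3.8668 vs cont=10.0346 → 10.0346 [wait]  node(4,2) S=98.2400 payoff=0.0000 vs cont=2.9236 → 2.9236 [wait]  node(4,3) S=130.0456 payoff=0.0000 vs cont=0.4010 → 0.4010 [wait]  node(4,4) S=172.1484 payoff=0.0000 vs cont=0.0000 → 0.0000 [wait]  ⇒ S*(4)=-
t_3: node(3,0) S=64.5026 payoff=13.5774 vs cont=15.8692 → 15.8692 [wait]  node(3,1) S=85.3856 payoff=0.0000 vs cont=6.4102 → 6.4102 [wait]  node(3,2) S=113.0296 payoff=0.0000 vs cont=1.6442 → 1.6442 [wait]  node(3,3) S=149.6233 payoff=0.0000 vs cont=0.1983 → 0.1983 [wait]  ⇒ S*(3)=-
t_2: node(2,0) S=74.2132 payoff=3.8668 vs cont=11.0230 → 11.0230 [wait]  node(2,1) S=98.2400 payoff=0.0000 vs cont=3.9841 → 3.9841 [wait]  node(2,2) S=130.0456 payoff=0.0000 vs cont=0.9111 → 0.9111 [wait]  ⇒ S*(2)=-
t_1: node(1,0) S=85.3856 payoff=0.0000 vs cont=7.4245 → 7.4245 [wait]  node(1,1) S=113.0296 payoff=0.0000 vs cont=2.4213 → 2.4213 [wait]  ⇒ S*(1)=-
t_0: node(0,0) S=98.2400 payoff=0.0000 vs cont=4.8708 → 4.8708 [wait]  ⇒ S*(0)=-

price = 4.8708
boundary = - - - - - 48.7270 56.0627 48.7270 56.0627
tree:
4.8708
7.4245 2.4213
11.0230 3.9841 0.9111
15.8692 6.4102 1.6442 0.1983
22.0379 10.0346 2.9236 0.4010 0.0000
29.3530 15.1834 5.1003 0.8111 0.0000 0.0000
35.7287 22.0173 8.6714 1.6407 0.0000 0.0000 0.0000
41.2703 29.3530 14.2124 3.3186 0.0000 0.0000 0.0000 0.0000
46.0867 35.7287 22.0173 6.7125 0.0000 0.0000 0.0000 0.0000 0.0000
50.2729 41.2703 29.3530 13.5774 0.0000 0.0000 0.0000 0.0000 0.0000 0.0000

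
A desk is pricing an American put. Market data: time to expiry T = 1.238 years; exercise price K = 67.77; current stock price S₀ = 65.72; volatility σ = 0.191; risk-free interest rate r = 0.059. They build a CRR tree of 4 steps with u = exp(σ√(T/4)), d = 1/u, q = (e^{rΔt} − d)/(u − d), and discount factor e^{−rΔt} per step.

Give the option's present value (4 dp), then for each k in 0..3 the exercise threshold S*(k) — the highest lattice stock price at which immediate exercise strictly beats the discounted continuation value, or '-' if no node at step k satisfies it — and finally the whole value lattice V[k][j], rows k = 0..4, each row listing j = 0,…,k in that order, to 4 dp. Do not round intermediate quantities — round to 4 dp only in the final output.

Δt=0.30950  u=1.11211  d=0.89919  q=0.56001  discount=0.98191
step 4 (expiry): payoffs max(K−S,0) = 24.8057 14.6323 2.0500 0.0000 0.0000
step 3: (k=3,j=0): S=47.7810, (K−S)⁺=19.9890, hold=18.7627 ⇒ V=19.9890 exercise | (k=3,j=1): S=59.0949, (K−S)⁺=8.6751, hold=7.4488 ⇒ V=8.6751 exercise | (k=3,j=2): S=73.0878, (K−S)⁺=0.0000, hold=0.8857 ⇒ V=0.8857 continue | (k=3,j=3): S=90.3941, (K−S)⁺=0.0000, hold=0.0000 ⇒ V=0.0000 continue  boundary S*=59.0949
step 2: (k=2,j=0): S=53.1377, (K−S)⁺=14.6323, hold=13.4060 ⇒ V=14.6323 exercise | (k=2,j=1): S=65.7200, (K−S)⁺=2.0500, hold=4.2349 ⇒ V=4.2349 continue | (k=2,j=2): S=81.2817, (K−S)⁺=0.0000, hold=0.3826 ⇒ V=0.3826 continue  boundary S*=53.1377
step 1: (k=1,j=0): S=59.0949, (K−S)⁺=8.6751, hold=8.6502 ⇒ V=8.6751 exercise | (k=1,j=1): S=73.0878, (K−S)⁺=0.0000, hold=2.0400 ⇒ V=2.0400 continue  boundary S*=59.0949
step 0: (k=0,j=0): S=65.7200, (K−S)⁺=2.0500, hold=4.8696 ⇒ V=4.8696 continue  boundary S*=-

price = 4.8696
boundary = - 59.0949 53.1377 59.0949
tree:
4.8696
8.6751 2.0400
14.6323 4.2349 0.3826
19.9890 8.6751 0.8857 0.0000
24.8057 14.6323 2.0500 0.0000 0.0000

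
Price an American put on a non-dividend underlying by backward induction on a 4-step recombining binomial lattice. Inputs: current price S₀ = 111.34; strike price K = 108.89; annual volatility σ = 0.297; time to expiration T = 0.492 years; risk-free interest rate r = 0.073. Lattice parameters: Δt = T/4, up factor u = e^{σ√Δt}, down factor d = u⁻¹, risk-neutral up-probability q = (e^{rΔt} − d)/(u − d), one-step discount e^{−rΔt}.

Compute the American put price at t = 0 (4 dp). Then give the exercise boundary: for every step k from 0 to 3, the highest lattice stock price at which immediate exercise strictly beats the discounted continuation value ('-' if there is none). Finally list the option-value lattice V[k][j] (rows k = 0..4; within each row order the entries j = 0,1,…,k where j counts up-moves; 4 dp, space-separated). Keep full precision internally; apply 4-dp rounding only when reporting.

Δt=0.12300  u=1.10978  d=0.90108  q=0.51720  discount=0.99106
step 4 (expiry): payoffs max(K−S,0) = 35.4888 18.4882 0.0000 0.0000 0.0000
step 3: (k=3,j=0): S=81.4592, (K−S)⁺=27.4308, hold=26.4574 ⇒ V=27.4308 exercise | (k=3,j=1): S=100.3262, (K−S)⁺=8.5638, hold=8.8463 ⇒ V=8.8463 continue | (k=3,j=2): S=123.5629, (K−S)⁺=0.0000, hold=0.0000 ⇒ V=0.0000 continue | (k=3,j=3): S=152.1816, (K−S)⁺=0.0000, hold=0.0000 ⇒ V=0.0000 continue  boundary S*=81.4592
step 2: (k=2,j=0): S=90.4018, (K−S)⁺=18.4882, hold=17.6596 ⇒ V=18.4882 exercise | (k=2,j=1): S=111.3400, (K−S)⁺=0.0000, hold=4.2328 ⇒ V=4.2328 continue | (k=2,j=2): S=137.1277, (K−S)⁺=0.0000, hold=0.0000 ⇒ V=0.0000 continue  boundary S*=90.4018
step 1: (k=1,j=0): S=100.3262, (K−S)⁺=8.5638, hold=11.0159 ⇒ V=11.0159 continue | (k=1,j=1): S=123.5629, (K−S)⁺=0.0000, hold=2.0253 ⇒ V=2.0253 continue  boundary S*=-
step 0: (k=0,j=0): S=111.3400, (K−S)⁺=0.0000, hold=6.3091 ⇒ V=6.3091 continue  boundary S*=-

price = 6.3091
boundary = - - 90.4018 81.4592
tree:
6.3091
11.0159 2.0253
18.4882 4.2328 0.0000
27.4308 8.8463 0.0000 0.0000
35.4888 18.4882 0.0000 0.0000 0.0000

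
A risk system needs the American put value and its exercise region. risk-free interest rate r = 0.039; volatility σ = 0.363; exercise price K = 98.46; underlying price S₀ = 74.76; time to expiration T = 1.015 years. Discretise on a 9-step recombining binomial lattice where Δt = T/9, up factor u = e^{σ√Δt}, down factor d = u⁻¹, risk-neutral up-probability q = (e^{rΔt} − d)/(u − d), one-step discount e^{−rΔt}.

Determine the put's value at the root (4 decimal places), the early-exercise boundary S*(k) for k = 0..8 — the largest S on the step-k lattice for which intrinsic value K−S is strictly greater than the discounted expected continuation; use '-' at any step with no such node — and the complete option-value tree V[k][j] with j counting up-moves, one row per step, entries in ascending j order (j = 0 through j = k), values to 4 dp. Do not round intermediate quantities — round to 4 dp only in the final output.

price = 25.9703
boundary = - - 58.5848 51.8612 58.5848 66.1800 58.5848 66.1800 74.7600
tree:
25.9703
32.6364 19.1998
39.8752 25.3242 12.9374
46.5988 32.3356 18.1852 7.5397
52.5508 39.8752 24.7046 11.4984 3.4477
57.8196 46.5988 32.2800 16.9673 5.8553 0.9488
62.4838 52.5508 39.8752 24.0214 9.7077 1.8598 0.0000
66.6127 57.8196 46.5988 32.2800 15.5598 3.6456 0.0000 0.0000
70.2677 62.4838 52.5508 39.8752 23.7000 7.1461 0.0000 0.0000 0.0000
73.5032 66.6127 57.8196 46.5988 32.2800 14.0077 0.0000 0.0000 0.0000 0.0000

Δt=0.11278  u=1.12965  d=0.88523  q=0.48760  discount=0.99561
step 9 (expiry): payoffs max(K−S,0) = 73.5032 66.6127 57.8196 46.5988 32.2800 14.0077 0.0000 0.0000 0.0000 0.0000
step 8: (k=8,j=0): S=28.1923, (K−S)⁺=70.2677, hold=69.8356 ⇒ V=70.2677 exercise | (k=8,j=1): S=35.9762, (K−S)⁺=62.4838, hold=62.0517 ⇒ V=62.4838 exercise | (k=8,j=2): S=45.9092, (K−S)⁺=52.5508, hold=52.1186 ⇒ V=52.5508 exercise | (k=8,j=3): S=58.5848, (K−S)⁺=39.8752, hold=39.4431 ⇒ V=39.8752 exercise | (k=8,j=4): S=74.7600, (K−S)⁺=23.7000, hold=23.2679 ⇒ V=23.7000 exercise | (k=8,j=5): S=95.4012, (K−S)⁺=3.0588, hold=7.1461 ⇒ V=7.1461 continue | (k=8,j=6): S=121.7414, (K−S)⁺=0.0000, hold=0.0000 ⇒ V=0.0000 continue | (k=8,j=7): S=155.3542, (K−S)⁺=0.0000, hold=0.0000 ⇒ V=0.0000 continue | (k=8,j=8): S=198.2474, (K−S)⁺=0.0000, hold=0.0000 ⇒ V=0.0000 continue  boundary S*=74.7600
step 7: (k=7,j=0): S=31.8473, (K−S)⁺=66.6127, hold=66.1805 ⇒ V=66.6127 exercise | (k=7,j=1): S=40.6404, (K−S)⁺=57.8196, hold=57.3875 ⇒ V=57.8196 exercise | (k=7,j=2): S=51.8612, (K−S)⁺=46.5988, hold=46.1667 ⇒ V=46.5988 exercise | (k=7,j=3): S=66.1800, (K−S)⁺=32.2800, hold=31.8479 ⇒ V=32.2800 exercise | (k=7,j=4): S=84.4523, (K−S)⁺=14.0077, hold=15.5598 ⇒ V=15.5598 continue | (k=7,j=5): S=107.7696, (K−S)⁺=0.0000, hold=3.6456 ⇒ V=3.6456 continue | (k=7,j=6): S=137.5247, (K−S)⁺=0.0000, hold=0.0000 ⇒ V=0.0000 continue | (k=7,j=7): S=175.4952, (K−S)⁺=0.0000, hold=0.0000 ⇒ V=0.0000 continue  boundary S*=66.1800
step 6: (k=6,j=0): S=35.9762, (K−S)⁺=62.4838, hold=62.0517 ⇒ V=62.4838 exercise | (k=6,j=1): S=45.9092, (K−S)⁺=52.5508, hold=52.1186 ⇒ V=52.5508 exercise | (k=6,j=2): S=58.5848, (K−S)⁺=39.8752, hold=39.4431 ⇒ V=39.8752 exercise | (k=6,j=3): S=74.7600, (K−S)⁺=23.7000, hold=24.0214 ⇒ V=24.0214 continue | (k=6,j=4): S=95.4012, (K−S)⁺=3.0588, hold=9.7077 ⇒ V=9.7077 continue | (k=6,j=5): S=121.7414, (K−S)⁺=0.0000, hold=1.8598 ⇒ V=1.8598 continue | (k=6,j=6): S=155.3542, (K−S)⁺=0.0000, hold=0.0000 ⇒ V=0.0000 continue  boundary S*=58.5848
step 5: (k=5,j=0): S=40.6404, (K−S)⁺=57.8196, hold=57.3875 ⇒ V=57.8196 exercise | (k=5,j=1): S=51.8612, (K−S)⁺=46.5988, hold=46.1667 ⇒ V=46.5988 exercise | (k=5,j=2): S=66.1800, (K−S)⁺=32.2800, hold=32.0039 ⇒ V=32.2800 exercise | (k=5,j=3): S=84.4523, (K−S)⁺=14.0077, hold=16.9673 ⇒ V=16.9673 continue | (k=5,j=4): S=107.7696, (K−S)⁺=0.0000, hold=5.8553 ⇒ V=5.8553 continue | (k=5,j=5): S=137.5247, (K−S)⁺=0.0000, hold=0.9488 ⇒ V=0.9488 continue  boundary S*=66.1800
step 4: (k=4,j=0): S=45.9092, (K−S)⁺=52.5508, hold=52.1186 ⇒ V=52.5508 exercise | (k=4,j=1): S=58.5848, (K−S)⁺=39.8752, hold=39.4431 ⇒ V=39.8752 exercise | (k=4,j=2): S=74.7600, (K−S)⁺=23.7000, hold=24.7046 ⇒ V=24.7046 continue | (k=4,j=3): S=95.4012, (K−S)⁺=3.0588, hold=11.4984 ⇒ V=11.4984 continue | (k=4,j=4): S=121.7414, (K−S)⁺=0.0000, hold=3.4477 ⇒ V=3.4477 continue  boundary S*=58.5848
step 3: (k=3,j=0): S=51.8612, (K−S)⁺=46.5988, hold=46.1667 ⇒ V=46.5988 exercise | (k=3,j=1): S=66.1800, (K−S)⁺=32.2800, hold=32.3356 ⇒ V=32.3356 continue | (k=3,j=2): S=84.4523, (K−S)⁺=14.0077, hold=18.1852 ⇒ V=18.1852 continue | (k=3,j=3): S=107.7696, (K−S)⁺=0.0000, hold=7.5397 ⇒ V=7.5397 continue  boundary S*=51.8612
step 2: (k=2,j=0): S=58.5848, (K−S)⁺=39.8752, hold=39.4701 ⇒ V=39.8752 exercise | (k=2,j=1): S=74.7600, (K−S)⁺=23.7000, hold=25.3242 ⇒ V=25.3242 continue | (k=2,j=2): S=95.4012, (K−S)⁺=3.0588, hold=12.9374 ⇒ V=12.9374 continue  boundary S*=58.5848
step 1: (k=1,j=0): S=66.1800, (K−S)⁺=32.2800, hold=32.6364 ⇒ V=32.6364 continue | (k=1,j=1): S=84.4523, (K−S)⁺=14.0077, hold=19.1998 ⇒ V=19.1998 continue  boundary S*=-
step 0: (k=0,j=0): S=74.7600, (K−S)⁺=23.7000, hold=25.9703 ⇒ V=25.9703 continue  boundary S*=-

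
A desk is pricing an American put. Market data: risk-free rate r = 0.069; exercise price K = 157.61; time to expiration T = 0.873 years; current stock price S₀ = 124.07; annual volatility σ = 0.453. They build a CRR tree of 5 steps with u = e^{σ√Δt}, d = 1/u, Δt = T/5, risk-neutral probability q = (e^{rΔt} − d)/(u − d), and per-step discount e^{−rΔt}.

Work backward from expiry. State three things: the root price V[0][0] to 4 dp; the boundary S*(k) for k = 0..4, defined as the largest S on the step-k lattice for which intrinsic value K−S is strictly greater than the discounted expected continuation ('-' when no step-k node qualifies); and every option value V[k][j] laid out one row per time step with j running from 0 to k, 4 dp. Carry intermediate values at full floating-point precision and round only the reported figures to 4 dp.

price = 39.4368
boundary = - 102.6740 84.9678 102.6740 124.0700
tree:
39.4368
54.9360 23.9417
72.6422 37.0475 10.6041
87.2950 54.9360 18.9519 1.9926
99.4209 72.6422 33.5400 3.9133 0.0000
109.4556 87.2950 54.9360 7.6854 0.0000 0.0000

params: Δt=0.17460 u=1.20839 d=0.82755 q=0.48464 e^(-rΔt)=0.98802
t_5 payoffs: 109.4556 87.2950 54.9360 7.6854 0.0000 0.0000
t_4: node(4,0) S=58.1891 payoff=99.4209 vs cont=97.5335 → 99.4209 [stop]  node(4,1) S=84.9678 payoff=72.6422 vs cont=70.7548 → 72.6422 [stop]  node(4,2) S=124.0700 payoff=33.5400 vs cont=31.6526 → 33.5400 [stop]  node(4,3) S=181.1670 payoff=0.0000 vs cont=3.9133 → 3.9133 [wait]  node(4,4) S=264.5402 payoff=0.0000 vs cont=0.0000 → 0.0000 [wait]  ⇒ S*(4)=124.0700
t_3: node(3,0) S=70.3150 payoff=87.2950 vs cont=85.4076 → 87.2950 [stop]  node(3,1) S=102.6740 payoff=54.9360 vs cont=53.0486 → 54.9360 [stop]  node(3,2) S=149.9246 payoff=7.6854 vs cont=18.9519 → 18.9519 [wait]  node(3,3) S=218.9200 payoff=0.0000 vs cont=1.9926 → 1.9926 [wait]  ⇒ S*(3)=102.6740
t_2: node(2,0) S=84.9678 payoff=72.6422 vs cont=70.7548 → 72.6422 [stop]  node(2,1) S=124.0700 payoff=33.5400 vs cont=37.0475 → 37.0475 [wait]  node(2,2) S=181.1670 payoff=0.0000 vs cont=10.6041 → 10.6041 [wait]  ⇒ S*(2)=84.9678
t_1: node(1,0) S=102.6740 payoff=54.9360 vs cont=54.7281 → 54.9360 [stop]  node(1,1) S=149.9246 payoff=7.6854 vs cont=23.9417 → 23.9417 [wait]  ⇒ S*(1)=102.6740
t_0: node(0,0) S=124.0700 payoff=33.5400 vs cont=39.4368 → 39.4368 [wait]  ⇒ S*(0)=-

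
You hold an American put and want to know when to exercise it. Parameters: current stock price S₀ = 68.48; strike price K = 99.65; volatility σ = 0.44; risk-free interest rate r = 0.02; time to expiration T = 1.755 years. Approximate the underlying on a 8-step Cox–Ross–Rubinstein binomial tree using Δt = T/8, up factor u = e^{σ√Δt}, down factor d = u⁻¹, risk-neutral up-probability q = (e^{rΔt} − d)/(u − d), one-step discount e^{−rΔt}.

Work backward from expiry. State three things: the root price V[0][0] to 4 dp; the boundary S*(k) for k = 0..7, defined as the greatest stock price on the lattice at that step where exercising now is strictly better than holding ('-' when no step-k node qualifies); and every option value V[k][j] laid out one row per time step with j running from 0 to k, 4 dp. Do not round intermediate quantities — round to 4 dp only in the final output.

price = 36.4614
boundary = - - 45.3483 36.9028 45.3483 55.7266 45.3483 55.7266
tree:
36.4614
45.2092 26.5105
54.3017 34.9361 16.8437
62.7472 44.4367 24.0841 8.4798
69.6198 54.3017 33.2466 13.5265 2.6187
75.2125 62.7472 43.9234 20.9934 4.8641 0.0000
79.7637 69.6198 54.3017 31.3206 9.0347 0.0000 0.0000
83.4672 75.2125 62.7472 43.9234 16.7813 0.0000 0.0000 0.0000
86.4810 79.7637 69.6198 54.3017 31.1700 0.0000 0.0000 0.0000 0.0000

params: Δt=0.21937 u=1.22886 d=0.81376 q=0.45925 e^(-rΔt)=0.99562
t_8 payoffs: 86.4810 79.7637 69.6198 54.3017 31.1700 0.0000 0.0000 0.0000 0.0000
t_7: node(7,0) S=16.1828 payoff=83.4672 vs cont=83.0310 → 83.4672 [stop]  node(7,1) S=24.4375 payoff=75.2125 vs cont=74.7763 → 75.2125 [stop]  node(7,2) S=36.9028 payoff=62.7472 vs cont=62.3110 → 62.7472 [stop]  node(7,3) S=55.7266 payoff=43.9234 vs cont=43.4872 → 43.9234 [stop]  node(7,4) S=84.1522 payoff=15.4978 vs cont=16.7813 → 16.7813 [wait]  node(7,5) S=127.0774 payoff=0.0000 vs cont=0.0000 → 0.0000 [wait]  node(7,6) S=191.8985 payoff=0.0000 vs cont=0.0000 → 0.0000 [wait]  node(7,7) S=289.7841 payoff=0.0000 vs cont=0.0000 → 0.0000 [wait]  ⇒ S*(7)=55.7266
t_6: node(6,0) S=19.8863 payoff=79.7637 vs cont=79.3274 → 79.7637 [stop]  node(6,1) S=30.0302 payoff=69.6198 vs cont=69.1836 → 69.6198 [stop]  node(6,2) S=45.3483 payoff=54.3017 vs cont=53.8655 → 54.3017 [stop]  node(6,3) S=68.4800 payoff=31.1700 vs cont=31.3206 → 31.3206 [wait]  node(6,4) S=103.4110 payoff=0.0000 vs cont=9.0347 → 9.0347 [wait]  node(6,5) S=156.1601 payoff=0.0000 vs cont=0.0000 → 0.0000 [wait]  node(6,6) S=235.8159 payoff=0.0000 vs cont=0.0000 → 0.0000 [wait]  ⇒ S*(6)=45.3483
t_5: node(5,0) S=24.4375 payoff=75.2125 vs cont=74.7763 → 75.2125 [stop]  node(5,1) S=36.9028 payoff=62.7472 vs cont=62.3110 → 62.7472 [stop]  node(5,2) S=55.7266 payoff=43.9234 vs cont=43.5560 → 43.9234 [stop]  node(5,3) S=84.1522 payoff=15.4978 vs cont=20.9934 → 20.9934 [wait]  node(5,4) S=127.0774 payoff=0.0000 vs cont=4.8641 → 4.8641 [wait]  node(5,5) S=191.8985 payoff=0.0000 vs cont=0.0000 → 0.0000 [wait]  ⇒ S*(5)=55.7266
t_4: node(4,0) S=30.0302 payoff=69.6198 vs cont=69.1836 → 69.6198 [stop]  node(4,1) S=45.3483 payoff=54.3017 vs cont=53.8655 → 54.3017 [stop]  node(4,2) S=68.4800 payoff=31.1700 vs cont=33.2466 → 33.2466 [wait]  node(4,3) S=103.4110 payoff=0.0000 vs cont=13.5265 → 13.5265 [wait]  node(4,4) S=156.1601 payoff=0.0000 vs cont=2.6187 → 2.6187 [wait]  ⇒ S*(4)=45.3483
t_3: node(3,0) S=36.9028 payoff=62.7472 vs cont=62.3110 → 62.7472 [stop]  node(3,1) S=55.7266 payoff=43.9234 vs cont=44.4367 → 44.4367 [wait]  node(3,2) S=84.1522 payoff=15.4978 vs cont=24.0841 → 24.0841 [wait]  node(3,3) S=127.0774 payoff=0.0000 vs cont=8.4798 → 8.4798 [wait]  ⇒ S*(3)=36.9028
t_2: node(2,0) S=45.3483 payoff=54.3017 vs cont=54.1002 → 54.3017 [stop]  node(2,1) S=68.4800 payoff=31.1700 vs cont=34.9361 → 34.9361 [wait]  node(2,2) S=103.4110 payoff=0.0000 vs cont=16.8437 → 16.8437 [wait]  ⇒ S*(2)=45.3483
t_1: node(1,0) S=55.7266 payoff=43.9234 vs cont=45.2092 → 45.2092 [wait]  node(1,1) S=84.1522 payoff=15.4978 vs cont=26.5105 → 26.5105 [wait]  ⇒ S*(1)=-
t_0: node(0,0) S=68.4800 payoff=31.1700 vs cont=36.4614 → 36.4614 [wait]  ⇒ S*(0)=-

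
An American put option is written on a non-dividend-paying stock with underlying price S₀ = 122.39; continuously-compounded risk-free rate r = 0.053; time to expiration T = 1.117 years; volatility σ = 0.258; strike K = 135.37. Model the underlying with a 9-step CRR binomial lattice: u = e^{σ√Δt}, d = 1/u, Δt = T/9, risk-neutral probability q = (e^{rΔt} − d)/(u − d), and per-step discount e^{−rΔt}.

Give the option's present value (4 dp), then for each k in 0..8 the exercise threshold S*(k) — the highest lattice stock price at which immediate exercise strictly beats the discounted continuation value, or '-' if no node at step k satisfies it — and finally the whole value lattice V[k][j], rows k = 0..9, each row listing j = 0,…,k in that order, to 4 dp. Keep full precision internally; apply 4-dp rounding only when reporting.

Δt=0.12411, u=1.09515, d=0.91312, q=0.51355, disc=e^(-rΔt)=0.99344
k=9 terminal: V=max(K-S,0) → 81.3591 70.5918 57.6779 42.1896 23.6137 1.3345 0.0000 0.0000 0.0000 0.0000
k=8: j=0 S=59.1501 intr=76.2199 cont=75.3324 V=76.2199[EX]; j=1 S=70.9419 intr=64.4281 cont=63.5406 V=64.4281[EX]; j=2 S=85.0845 intr=50.2855 cont=49.3979 V=50.2855[EX]; j=3 S=102.0465 intr=33.3235 cont=32.4359 V=33.3235[EX]; j=4 S=122.3900 intr=12.9800 cont=12.0925 V=12.9800[EX]; j=5 S=146.7890 intr=0.0000 cont=0.6449 V=0.6449[hold]; j=6 S=176.0521 intr=0.0000 cont=0.0000 V=0.0000[hold]; j=7 S=211.1490 intr=0.0000 cont=0.0000 V=0.0000[hold]; j=8 S=253.2425 intr=0.0000 cont=0.0000 V=0.0000[hold]  S*(8)=122.3900
k=7: j=0 S=64.7782 intr=70.5918 cont=69.7042 V=70.5918[EX]; j=1 S=77.6921 intr=57.6779 cont=56.7904 V=57.6779[EX]; j=2 S=93.1804 intr=42.1896 cont=41.3021 V=42.1896[EX]; j=3 S=111.7563 intr=23.6137 cont=22.7262 V=23.6137[EX]; j=4 S=134.0355 intr=1.3345 cont=6.6018 V=6.6018[hold]; j=5 S=160.7561 intr=0.0000 cont=0.3117 V=0.3117[hold]; j=6 S=192.8036 intr=0.0000 cont=0.0000 V=0.0000[hold]; j=7 S=231.2399 intr=0.0000 cont=0.0000 V=0.0000[hold]  S*(7)=111.7563
k=6: j=0 S=70.9419 intr=64.4281 cont=63.5406 V=64.4281[EX]; j=1 S=85.0845 intr=50.2855 cont=49.3979 V=50.2855[EX]; j=2 S=102.0465 intr=33.3235 cont=32.4359 V=33.3235[EX]; j=3 S=122.3900 intr=12.9800 cont=14.7797 V=14.7797[hold]; j=4 S=146.7890 intr=0.0000 cont=3.3494 V=3.3494[hold]; j=5 S=176.0521 intr=0.0000 cont=0.1506 V=0.1506[hold]; j=6 S=211.1490 intr=0.0000 cont=0.0000 V=0.0000[hold]  S*(6)=102.0465
k=5: j=0 S=77.6921 intr=57.6779 cont=56.7904 V=57.6779[EX]; j=1 S=93.1804 intr=42.1896 cont=41.3021 V=42.1896[EX]; j=2 S=111.7563 intr=23.6137 cont=23.6443 V=23.6443[hold]; j=3 S=134.0355 intr=1.3345 cont=8.8513 V=8.8513[hold]; j=4 S=160.7561 intr=0.0000 cont=1.6955 V=1.6955[hold]; j=5 S=192.8036 intr=0.0000 cont=0.0728 V=0.0728[hold]  S*(5)=93.1804
k=4: j=0 S=85.0845 intr=50.2855 cont=49.3979 V=50.2855[EX]; j=1 S=102.0465 intr=33.3235 cont=32.4516 V=33.3235[EX]; j=2 S=122.3900 intr=12.9800 cont=15.9422 V=15.9422[hold]; j=3 S=146.7890 intr=0.0000 cont=5.1425 V=5.1425[hold]; j=4 S=176.0521 intr=0.0000 cont=0.8565 V=0.8565[hold]  S*(4)=102.0465
k=3: j=0 S=93.1804 intr=42.1896 cont=41.3021 V=42.1896[EX]; j=1 S=111.7563 intr=23.6137 cont=24.2374 V=24.2374[hold]; j=2 S=134.0355 intr=1.3345 cont=10.3279 V=10.3279[hold]; j=3 S=160.7561 intr=0.0000 cont=2.9222 V=2.9222[hold]  S*(3)=93.1804
k=2: j=0 S=102.0465 intr=33.3235 cont=32.7542 V=33.3235[EX]; j=1 S=122.3900 intr=12.9800 cont=16.9821 V=16.9821[hold]; j=2 S=146.7890 intr=0.0000 cont=6.4819 V=6.4819[hold]  S*(2)=102.0465
k=1: j=0 S=111.7563 intr=23.6137 cont=24.7680 V=24.7680[hold]; j=1 S=134.0355 intr=1.3345 cont=11.5138 V=11.5138[hold]  S*(1)=-
k=0: j=0 S=122.3900 intr=12.9800 cont=17.8436 V=17.8436[hold]  S*(0)=-

price = 17.8436
boundary = - - 102.0465 93.1804 102.0465 93.1804 102.0465 111.7563 122.3900
tree:
17.8436
24.7680 11.5138
33.3235 16.9821 6.4819
42.1896 24.2374 10.3279 2.9222
50.2855 33.3235 15.9422 5.1425 0.8565
57.6779 42.1896 23.6443 8.8513 1.6955 0.0728
64.4281 50.2855 33.3235 14.7797 3.3494 0.1506 0.0000
70.5918 57.6779 42.1896 23.6137 6.6018 0.3117 0.0000 0.0000
76.2199 64.4281 50.2855 33.3235 12.9800 0.6449 0.0000 0.0000 0.0000
81.3591 70.5918 57.6779 42.1896 23.6137 1.3345 0.0000 0.0000 0.0000 0.0000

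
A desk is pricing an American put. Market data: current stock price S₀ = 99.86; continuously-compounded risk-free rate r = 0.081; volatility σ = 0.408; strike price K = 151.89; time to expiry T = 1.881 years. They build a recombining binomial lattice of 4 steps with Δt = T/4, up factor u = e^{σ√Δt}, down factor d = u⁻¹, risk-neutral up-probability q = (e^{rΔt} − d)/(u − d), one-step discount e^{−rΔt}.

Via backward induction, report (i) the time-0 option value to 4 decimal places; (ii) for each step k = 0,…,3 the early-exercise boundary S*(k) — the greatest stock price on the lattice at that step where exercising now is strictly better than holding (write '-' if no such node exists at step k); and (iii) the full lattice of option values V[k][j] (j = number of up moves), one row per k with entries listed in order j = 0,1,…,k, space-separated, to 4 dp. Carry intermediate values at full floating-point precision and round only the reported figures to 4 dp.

Δt=0.47025, u=1.32285, d=0.75595, q=0.49899, disc=e^(-rΔt)=0.96263
k=4 terminal: V=max(K-S,0) → 119.2797 94.8245 52.0300 0.0000 0.0000
k=3: j=0 S=43.1384 intr=108.7516 cont=103.0749 V=108.7516[EX]; j=1 S=75.4888 intr=76.4012 cont=70.7245 V=76.4012[EX]; j=2 S=132.0994 intr=19.7906 cont=25.0932 V=25.0932[hold]; j=3 S=231.1633 intr=0.0000 cont=0.0000 V=0.0000[hold]  S*(3)=75.4888
k=2: j=0 S=57.0655 intr=94.8245 cont=89.1478 V=94.8245[EX]; j=1 S=99.8600 intr=52.0300 cont=48.9003 V=52.0300[EX]; j=2 S=174.7470 intr=0.0000 cont=12.1020 V=12.1020[hold]  S*(2)=99.8600
k=1: j=0 S=75.4888 intr=76.4012 cont=70.7245 V=76.4012[EX]; j=1 S=132.0994 intr=19.7906 cont=30.9063 V=30.9063[hold]  S*(1)=75.4888
k=0: j=0 S=99.8600 intr=52.0300 cont=51.6926 V=52.0300[EX]  S*(0)=99.8600

price = 52.0300
boundary = 99.8600 75.4888 99.8600 75.4888
tree:
52.0300
76.4012 30.9063
94.8245 52.0300 12.1020
108.7516 76.4012 25.0932 0.0000
119.2797 94.8245 52.0300 0.0000 0.0000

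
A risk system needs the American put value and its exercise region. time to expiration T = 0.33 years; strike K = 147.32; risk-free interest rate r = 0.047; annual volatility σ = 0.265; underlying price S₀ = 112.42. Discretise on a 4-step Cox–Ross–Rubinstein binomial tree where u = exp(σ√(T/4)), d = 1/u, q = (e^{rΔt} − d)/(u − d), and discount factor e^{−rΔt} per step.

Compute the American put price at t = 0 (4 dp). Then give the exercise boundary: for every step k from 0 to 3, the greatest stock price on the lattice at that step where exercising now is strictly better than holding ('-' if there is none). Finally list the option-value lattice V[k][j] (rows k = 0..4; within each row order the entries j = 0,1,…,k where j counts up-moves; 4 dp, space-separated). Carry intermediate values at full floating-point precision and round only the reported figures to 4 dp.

price = 34.9000
boundary = 112.4200 121.3110 112.4200 121.3110
tree:
34.9000
43.1394 26.0090
50.7748 34.9000 16.8577
57.8507 43.1394 26.0090 8.0698
64.4080 50.7748 34.9000 16.4149 0.0000

params: Δt=0.08250 u=1.07909 d=0.92671 q=0.50648 e^(-rΔt)=0.99613
t_4 payoffs: 64.4080 50.7748 34.9000 16.4149 0.0000
t_3: node(3,0) S=89.4693 payoff=57.8507 vs cont=57.2806 → 57.8507 [stop]  node(3,1) S=104.1806 payoff=43.1394 vs cont=42.5692 → 43.1394 [stop]  node(3,2) S=121.3110 payoff=26.0090 vs cont=25.4389 → 26.0090 [stop]  node(3,3) S=141.2580 payoff=6.0620 vs cont=8.0698 → 8.0698 [wait]  ⇒ S*(3)=121.3110
t_2: node(2,0) S=96.5452 payoff=50.7748 vs cont=50.2047 → 50.7748 [stop]  node(2,1) S=112.4200 payoff=34.9000 vs cont=34.3299 → 34.9000 [stop]  node(2,2) S=130.9051 payoff=16.4149 vs cont=16.8577 → 16.8577 [wait]  ⇒ S*(2)=112.4200
t_1: node(1,0) S=104.1806 payoff=43.1394 vs cont=42.5692 → 43.1394 [stop]  node(1,1) S=121.3110 payoff=26.0090 vs cont=25.6623 → 26.0090 [stop]  ⇒ S*(1)=121.3110
t_0: node(0,0) S=112.4200 payoff=34.9000 vs cont=34.3299 → 34.9000 [stop]  ⇒ S*(0)=112.4200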